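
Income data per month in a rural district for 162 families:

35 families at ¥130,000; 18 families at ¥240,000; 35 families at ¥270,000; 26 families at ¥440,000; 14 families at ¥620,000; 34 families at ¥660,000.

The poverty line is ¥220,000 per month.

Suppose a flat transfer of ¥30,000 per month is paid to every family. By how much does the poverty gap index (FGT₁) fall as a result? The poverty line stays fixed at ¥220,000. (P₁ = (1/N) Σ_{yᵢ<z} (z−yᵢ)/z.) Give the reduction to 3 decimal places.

0.029

Before: below the line — 35×¥130,000; poverty gap index (FGT₁) = 0.08838.
After the ¥30,000 transfer: below the line — 35×¥160,000; poverty gap index (FGT₁) = 0.05892.
Reduction = 0.08838 − 0.05892 = 0.029.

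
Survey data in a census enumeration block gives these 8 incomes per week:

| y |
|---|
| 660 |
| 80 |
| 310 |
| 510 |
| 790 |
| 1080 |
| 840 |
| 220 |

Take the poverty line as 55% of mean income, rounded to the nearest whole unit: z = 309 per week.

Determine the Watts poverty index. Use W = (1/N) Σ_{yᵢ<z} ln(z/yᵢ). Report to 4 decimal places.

0.2114

Below the line: 80, 220 (q = 2 of N = 8).
Log gaps: ln(309/80) = 1.3513; ln(309/220) = 0.3397.
W = 1.691028 / 8 = 0.2114.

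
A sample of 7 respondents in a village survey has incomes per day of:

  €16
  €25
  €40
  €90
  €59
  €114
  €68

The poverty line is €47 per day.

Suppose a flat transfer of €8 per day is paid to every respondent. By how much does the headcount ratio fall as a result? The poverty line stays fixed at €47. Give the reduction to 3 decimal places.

0.143

Before: below the line — €16, €25, €40; headcount ratio = 0.42857.
After the €8 transfer: below the line — €24, €33; headcount ratio = 0.28571.
Reduction = 0.42857 − 0.28571 = 0.143.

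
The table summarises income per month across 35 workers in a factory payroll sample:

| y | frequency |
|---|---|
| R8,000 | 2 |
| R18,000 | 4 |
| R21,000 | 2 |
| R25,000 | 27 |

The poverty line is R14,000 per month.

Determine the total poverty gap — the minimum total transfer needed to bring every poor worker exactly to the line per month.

R12,000

Incomes under z: 2×R8,000 (q = 2 of N = 35).
Individual gaps: 2×(14000−8000) = 12000.
Aggregate gap = R12,000.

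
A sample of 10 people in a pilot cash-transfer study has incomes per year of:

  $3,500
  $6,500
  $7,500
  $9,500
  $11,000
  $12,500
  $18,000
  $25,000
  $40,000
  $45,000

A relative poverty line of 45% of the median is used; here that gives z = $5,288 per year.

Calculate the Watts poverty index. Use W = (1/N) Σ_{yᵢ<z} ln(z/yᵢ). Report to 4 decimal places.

Below the line: $3,500 (q = 1 of N = 10).
Log shortfalls: ln(5288/3500) = 0.4127.
W = 0.412677 / 10 = 0.0413.

0.0413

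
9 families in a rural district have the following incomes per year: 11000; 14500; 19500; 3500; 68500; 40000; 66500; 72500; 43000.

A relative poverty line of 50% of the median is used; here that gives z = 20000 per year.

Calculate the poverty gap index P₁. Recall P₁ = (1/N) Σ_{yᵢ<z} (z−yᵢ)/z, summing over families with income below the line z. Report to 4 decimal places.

0.1750

Below the line: 3500, 11000, 14500, 19500 (q = 4 of N = 9).
Normalized shortfalls: (20000−3500)/20000 = 0.8250; (20000−11000)/20000 = 0.4500; (20000−14500)/20000 = 0.2750; (20000−19500)/20000 = 0.0250.
Sum of shortfalls = 1.575000; P₁ averages over all N: 1.575000 / 9 = 0.1750.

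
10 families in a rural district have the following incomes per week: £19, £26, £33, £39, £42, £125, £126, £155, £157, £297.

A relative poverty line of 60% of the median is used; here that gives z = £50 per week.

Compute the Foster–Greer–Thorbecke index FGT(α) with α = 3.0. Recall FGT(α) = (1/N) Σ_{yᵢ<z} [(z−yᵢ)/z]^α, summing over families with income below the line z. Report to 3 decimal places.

0.040

Below the line: £19, £26, £33, £39, £42 (q = 5 of N = 10).
Relative gaps: (50−19)/50 = 0.6200; (50−26)/50 = 0.4800; (50−33)/50 = 0.3400; (50−39)/50 = 0.2200; (50−42)/50 = 0.1600.
Raised to α = 3.0: 0.23833; 0.11059; 0.03930; 0.01065; 0.00410.
Sum = 0.402968; FGT(3.0) = 0.402968 / 10 = 0.040.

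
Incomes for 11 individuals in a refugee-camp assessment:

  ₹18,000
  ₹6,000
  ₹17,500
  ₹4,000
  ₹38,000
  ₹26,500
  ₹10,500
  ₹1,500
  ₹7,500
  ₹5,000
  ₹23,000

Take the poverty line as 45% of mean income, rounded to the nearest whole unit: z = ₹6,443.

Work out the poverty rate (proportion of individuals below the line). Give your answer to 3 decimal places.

4 of the 11 individuals have income below ₹6,443.
H = 4/11 = 0.364.

0.364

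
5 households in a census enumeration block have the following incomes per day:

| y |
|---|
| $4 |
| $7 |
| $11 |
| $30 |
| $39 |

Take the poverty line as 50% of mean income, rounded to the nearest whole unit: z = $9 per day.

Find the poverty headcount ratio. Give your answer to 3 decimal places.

2 of the 5 households have income below $9.
H = 2/5 = 0.400.

0.400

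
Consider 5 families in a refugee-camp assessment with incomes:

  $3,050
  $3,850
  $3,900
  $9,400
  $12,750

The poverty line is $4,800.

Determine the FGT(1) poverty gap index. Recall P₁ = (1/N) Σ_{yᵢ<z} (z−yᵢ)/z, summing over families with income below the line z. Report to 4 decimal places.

Below the line: $3,050, $3,850, $3,900 (q = 3 of N = 5).
Relative gaps: (4800−3050)/4800 = 0.3646; (4800−3850)/4800 = 0.1979; (4800−3900)/4800 = 0.1875.
Σ = 0.750000. Dividing by the full population N = 5 gives P₁ = 0.1500.

0.1500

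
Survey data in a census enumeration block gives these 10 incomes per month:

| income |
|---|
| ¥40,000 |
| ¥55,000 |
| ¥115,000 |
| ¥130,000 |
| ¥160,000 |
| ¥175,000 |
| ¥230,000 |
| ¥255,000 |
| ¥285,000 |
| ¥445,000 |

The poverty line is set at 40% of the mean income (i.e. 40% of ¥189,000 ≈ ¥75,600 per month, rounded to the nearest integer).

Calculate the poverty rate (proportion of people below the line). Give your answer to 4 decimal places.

0.2000

2 of the 10 people have income below ¥75,600.
H = 2/10 = 0.2000.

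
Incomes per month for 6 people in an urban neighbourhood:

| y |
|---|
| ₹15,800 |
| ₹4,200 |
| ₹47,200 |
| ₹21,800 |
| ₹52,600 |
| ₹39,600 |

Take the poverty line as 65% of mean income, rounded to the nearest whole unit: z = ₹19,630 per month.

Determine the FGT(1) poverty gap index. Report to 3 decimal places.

0.164

Below the line: ₹4,200, ₹15,800 (q = 2 of N = 6).
Relative gaps: (19630−4200)/19630 = 0.7860; (19630−15800)/19630 = 0.1951.
Σ = 0.981151. Dividing by the full population N = 6 gives P₁ = 0.164.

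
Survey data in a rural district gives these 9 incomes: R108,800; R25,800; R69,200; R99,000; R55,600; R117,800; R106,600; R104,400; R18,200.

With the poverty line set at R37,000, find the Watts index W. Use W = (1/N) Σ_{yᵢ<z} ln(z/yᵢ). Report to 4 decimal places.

0.1189

Poor units: R18,200, R25,800 (q = 2 of N = 9).
Log gaps: ln(37000/18200) = 0.7095; ln(37000/25800) = 0.3605.
W = 1.070040 / 9 = 0.1189.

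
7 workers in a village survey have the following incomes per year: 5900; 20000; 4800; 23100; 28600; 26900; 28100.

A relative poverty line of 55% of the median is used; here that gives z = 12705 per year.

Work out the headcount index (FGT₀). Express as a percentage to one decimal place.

28.6%

2 of the 7 workers have income below 12705.
H = 2/7 = 28.6%.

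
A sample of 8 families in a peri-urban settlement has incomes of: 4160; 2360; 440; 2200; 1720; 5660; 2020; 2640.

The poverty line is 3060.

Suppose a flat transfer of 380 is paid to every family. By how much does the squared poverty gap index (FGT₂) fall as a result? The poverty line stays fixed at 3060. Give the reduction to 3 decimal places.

0.059

Before: below the line — 440, 1720, 2020, 2200, 2360, 2640; squared poverty gap index (FGT₂) = 0.14882.
After the 380 transfer: below the line — 820, 2100, 2400, 2580, 2740, 3020; squared poverty gap index (FGT₂) = 0.08956.
Reduction = 0.14882 − 0.08956 = 0.059.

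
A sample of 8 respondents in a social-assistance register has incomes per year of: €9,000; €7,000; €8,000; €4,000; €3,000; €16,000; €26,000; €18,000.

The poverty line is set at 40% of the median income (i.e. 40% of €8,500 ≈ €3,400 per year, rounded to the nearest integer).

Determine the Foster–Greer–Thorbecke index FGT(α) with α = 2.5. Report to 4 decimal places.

0.0006

Poor units: €3,000 (q = 1 of N = 8).
Shortfall ratios: (3400−3000)/3400 = 0.1176.
Raised to α = 2.5: 0.00475.
Sum = 0.004747; FGT(2.5) = 0.004747 / 8 = 0.0006.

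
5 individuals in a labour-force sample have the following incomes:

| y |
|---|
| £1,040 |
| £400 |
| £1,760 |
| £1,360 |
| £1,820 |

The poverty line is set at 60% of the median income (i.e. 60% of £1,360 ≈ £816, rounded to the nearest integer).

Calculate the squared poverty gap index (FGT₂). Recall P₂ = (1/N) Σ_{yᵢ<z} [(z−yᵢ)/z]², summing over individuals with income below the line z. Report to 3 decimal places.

0.052

Below the line: £400 (q = 1 of N = 5).
Relative gaps: (816−400)/816 = 0.5098.
Squared: 0.2599.
Sum = 0.259900; P₂ = 0.259900 / 5 = 0.052.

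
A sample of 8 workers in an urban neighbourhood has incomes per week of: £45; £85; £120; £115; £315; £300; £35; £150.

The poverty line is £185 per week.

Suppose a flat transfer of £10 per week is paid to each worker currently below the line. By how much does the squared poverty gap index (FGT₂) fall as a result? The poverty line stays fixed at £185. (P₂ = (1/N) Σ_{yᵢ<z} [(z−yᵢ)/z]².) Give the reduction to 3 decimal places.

Before: below the line — £35, £45, £85, £115, £120, £150; squared poverty gap index (FGT₂) = 0.22809.
After the £10 transfer: below the line — £45, £55, £95, £125, £130, £160; squared poverty gap index (FGT₂) = 0.18937.
Reduction = 0.22809 − 0.18937 = 0.039.

0.039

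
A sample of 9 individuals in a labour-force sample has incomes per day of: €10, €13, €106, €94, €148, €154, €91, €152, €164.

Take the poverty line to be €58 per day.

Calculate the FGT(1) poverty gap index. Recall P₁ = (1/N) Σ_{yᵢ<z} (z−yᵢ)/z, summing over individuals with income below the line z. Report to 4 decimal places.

Incomes under z: €10, €13 (q = 2 of N = 9).
Gap ratios (z−y)/z: (58−10)/58 = 0.8276; (58−13)/58 = 0.7759.
Σ = 1.603448. Dividing by the full population N = 9 gives P₁ = 0.1782.

0.1782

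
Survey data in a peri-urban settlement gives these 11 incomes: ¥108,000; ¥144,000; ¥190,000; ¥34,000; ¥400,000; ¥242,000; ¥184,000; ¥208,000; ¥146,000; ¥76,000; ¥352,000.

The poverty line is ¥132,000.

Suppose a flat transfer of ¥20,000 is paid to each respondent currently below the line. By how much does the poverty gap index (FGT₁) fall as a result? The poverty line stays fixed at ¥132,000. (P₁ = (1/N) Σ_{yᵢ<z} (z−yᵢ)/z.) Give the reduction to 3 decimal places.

Before: below the line — ¥34,000, ¥76,000, ¥108,000; poverty gap index (FGT₁) = 0.12259.
After the ¥20,000 transfer: below the line — ¥54,000, ¥96,000, ¥128,000; poverty gap index (FGT₁) = 0.08127.
Reduction = 0.12259 − 0.08127 = 0.041.

0.041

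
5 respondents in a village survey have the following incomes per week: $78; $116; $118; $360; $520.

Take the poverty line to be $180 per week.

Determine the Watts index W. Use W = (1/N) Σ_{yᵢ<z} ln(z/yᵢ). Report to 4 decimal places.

Incomes under z: $78, $116, $118 (q = 3 of N = 5).
Log gaps: ln(180/78) = 0.8362; ln(180/116) = 0.4394; ln(180/118) = 0.4223.
W = 1.697887 / 5 = 0.3396.

0.3396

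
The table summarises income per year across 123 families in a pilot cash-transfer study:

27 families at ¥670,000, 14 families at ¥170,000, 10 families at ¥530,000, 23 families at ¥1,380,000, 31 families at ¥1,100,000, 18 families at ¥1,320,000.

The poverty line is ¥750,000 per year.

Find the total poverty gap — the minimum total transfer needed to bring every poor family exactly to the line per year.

Poor units: 14×¥170,000, 10×¥530,000, 27×¥670,000 (q = 51 of N = 123).
Individual gaps: 14×(750000−170000) = 8120000; 10×(750000−530000) = 2200000; 27×(750000−670000) = 2160000.
Aggregate gap = ¥12,480,000.

¥12,480,000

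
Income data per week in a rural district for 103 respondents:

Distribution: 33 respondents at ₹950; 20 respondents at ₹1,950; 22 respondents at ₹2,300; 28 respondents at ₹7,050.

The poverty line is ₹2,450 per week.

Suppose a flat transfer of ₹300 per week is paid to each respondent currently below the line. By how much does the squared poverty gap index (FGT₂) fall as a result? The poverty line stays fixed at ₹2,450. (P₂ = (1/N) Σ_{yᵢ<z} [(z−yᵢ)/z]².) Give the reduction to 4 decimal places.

0.0508

Before: below the line — 33×₹950, 20×₹1,950, 22×₹2,300; squared poverty gap index (FGT₂) = 0.128983.
After the ₹300 transfer: below the line — 33×₹1,250, 20×₹2,250; squared poverty gap index (FGT₂) = 0.078155.
Reduction = 0.128983 − 0.078155 = 0.0508.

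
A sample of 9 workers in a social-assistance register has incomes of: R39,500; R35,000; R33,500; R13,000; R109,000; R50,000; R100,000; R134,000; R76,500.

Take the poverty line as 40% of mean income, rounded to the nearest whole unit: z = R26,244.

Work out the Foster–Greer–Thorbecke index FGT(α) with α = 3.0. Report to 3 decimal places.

0.014

Incomes under z: R13,000 (q = 1 of N = 9).
Gap ratios (z−y)/z: (26244−13000)/26244 = 0.5046.
Raised to α = 3.0: 0.12852.
Sum = 0.128519; FGT(3.0) = 0.128519 / 9 = 0.014.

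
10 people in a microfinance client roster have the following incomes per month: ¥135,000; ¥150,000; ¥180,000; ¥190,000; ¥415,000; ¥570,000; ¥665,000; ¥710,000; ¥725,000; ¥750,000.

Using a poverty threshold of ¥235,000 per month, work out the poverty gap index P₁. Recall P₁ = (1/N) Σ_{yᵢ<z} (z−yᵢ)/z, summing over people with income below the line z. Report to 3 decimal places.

0.121

Below z: ¥135,000, ¥150,000, ¥180,000, ¥190,000 (q = 4 of N = 10).
Gap ratios (z−y)/z: (235000−135000)/235000 = 0.4255; (235000−150000)/235000 = 0.3617; (235000−180000)/235000 = 0.2340; (235000−190000)/235000 = 0.1915.
Sum of shortfalls = 1.212766; P₁ averages over all N: 1.212766 / 10 = 0.121.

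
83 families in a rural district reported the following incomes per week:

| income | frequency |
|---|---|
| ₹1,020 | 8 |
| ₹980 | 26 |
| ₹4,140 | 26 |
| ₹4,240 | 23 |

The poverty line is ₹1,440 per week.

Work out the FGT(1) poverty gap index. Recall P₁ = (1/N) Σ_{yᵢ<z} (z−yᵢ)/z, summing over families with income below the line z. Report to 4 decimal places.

0.1282

Below z: 26×₹980, 8×₹1,020 (q = 34 of N = 83).
Relative gaps: (1440−980)/1440 = 0.3194 (×26); (1440−1020)/1440 = 0.2917 (×8).
Sum of shortfalls = 10.638889; P₁ averages over all N: 10.638889 / 83 = 0.1282.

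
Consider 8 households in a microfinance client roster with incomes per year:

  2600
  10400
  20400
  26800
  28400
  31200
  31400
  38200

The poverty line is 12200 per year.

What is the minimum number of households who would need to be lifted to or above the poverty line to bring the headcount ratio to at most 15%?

Currently q = 2 of N = 8 are below the line (H = 0.250).
A headcount ratio of at most 15% allows at most ⌊0.15 × 8⌋ = 1 poor households.
So at least 2 − 1 = 1 must be lifted.

1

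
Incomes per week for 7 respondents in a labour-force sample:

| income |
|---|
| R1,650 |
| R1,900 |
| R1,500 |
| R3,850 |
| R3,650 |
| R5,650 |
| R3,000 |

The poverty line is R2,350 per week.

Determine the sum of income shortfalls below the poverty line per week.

Below z: R1,500, R1,650, R1,900 (q = 3 of N = 7).
Individual gaps: 2350−1500 = 850; 2350−1650 = 700; 2350−1900 = 450.
Aggregate gap = R2,000.

R2,000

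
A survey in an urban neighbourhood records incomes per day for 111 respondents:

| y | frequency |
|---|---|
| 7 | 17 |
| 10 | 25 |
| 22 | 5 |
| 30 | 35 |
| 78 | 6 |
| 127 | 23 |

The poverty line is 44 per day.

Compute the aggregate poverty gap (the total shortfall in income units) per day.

2079

Incomes under z: 17×7, 25×10, 5×22, 35×30 (q = 82 of N = 111).
Individual gaps: 17×(44−7) = 629; 25×(44−10) = 850; 5×(44−22) = 110; 35×(44−30) = 490.
Aggregate gap = 2079.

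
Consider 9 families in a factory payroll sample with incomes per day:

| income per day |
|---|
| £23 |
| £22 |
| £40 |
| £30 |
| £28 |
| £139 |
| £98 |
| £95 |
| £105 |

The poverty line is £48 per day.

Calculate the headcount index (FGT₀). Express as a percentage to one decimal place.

55.6%

5 of the 9 families have income below £48.
H = 5/9 = 55.6%.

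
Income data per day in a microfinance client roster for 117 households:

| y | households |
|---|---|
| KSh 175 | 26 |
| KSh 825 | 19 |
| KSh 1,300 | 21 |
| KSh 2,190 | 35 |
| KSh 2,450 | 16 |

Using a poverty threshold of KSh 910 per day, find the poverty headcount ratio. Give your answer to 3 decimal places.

0.385

45 of the 117 households have income below KSh 910.
H = 45/117 = 0.385.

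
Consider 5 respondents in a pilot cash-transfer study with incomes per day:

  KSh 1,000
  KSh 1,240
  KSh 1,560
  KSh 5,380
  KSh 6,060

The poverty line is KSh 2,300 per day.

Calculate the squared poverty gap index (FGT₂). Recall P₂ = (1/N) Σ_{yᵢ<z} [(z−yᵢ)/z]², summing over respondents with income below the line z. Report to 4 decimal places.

0.1271

Incomes under z: KSh 1,000, KSh 1,240, KSh 1,560 (q = 3 of N = 5).
Normalized shortfalls: (2300−1000)/2300 = 0.5652; (2300−1240)/2300 = 0.4609; (2300−1560)/2300 = 0.3217.
Squared: 0.3195; 0.2124; 0.1035.
Sum = 0.635388; P₂ = 0.635388 / 5 = 0.1271.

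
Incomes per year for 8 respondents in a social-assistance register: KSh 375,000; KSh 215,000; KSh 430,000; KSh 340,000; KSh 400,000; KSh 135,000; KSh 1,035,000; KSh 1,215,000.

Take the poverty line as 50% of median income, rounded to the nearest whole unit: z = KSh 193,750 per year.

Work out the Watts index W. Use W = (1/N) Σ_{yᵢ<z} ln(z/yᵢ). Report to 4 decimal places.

Below the line: KSh 135,000 (q = 1 of N = 8).
ln(z/y) terms: ln(193750/135000) = 0.3613.
W = 0.361294 / 8 = 0.0452.

0.0452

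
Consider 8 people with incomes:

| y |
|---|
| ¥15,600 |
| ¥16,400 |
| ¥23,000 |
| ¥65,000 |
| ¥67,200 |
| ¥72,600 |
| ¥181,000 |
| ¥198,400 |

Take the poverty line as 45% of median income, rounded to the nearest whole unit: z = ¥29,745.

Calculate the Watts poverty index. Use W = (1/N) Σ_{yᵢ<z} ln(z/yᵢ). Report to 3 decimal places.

0.187

Poor units: ¥15,600, ¥16,400, ¥23,000 (q = 3 of N = 8).
ln(z/y) terms: ln(29745/15600) = 0.6454; ln(29745/16400) = 0.5954; ln(29745/23000) = 0.2572.
W = 1.497937 / 8 = 0.187.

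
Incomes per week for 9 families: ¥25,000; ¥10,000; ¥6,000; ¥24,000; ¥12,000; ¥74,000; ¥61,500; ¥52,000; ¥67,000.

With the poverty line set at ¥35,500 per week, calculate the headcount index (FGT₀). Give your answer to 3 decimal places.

5 of the 9 families have income below ¥35,500.
H = 5/9 = 0.556.

0.556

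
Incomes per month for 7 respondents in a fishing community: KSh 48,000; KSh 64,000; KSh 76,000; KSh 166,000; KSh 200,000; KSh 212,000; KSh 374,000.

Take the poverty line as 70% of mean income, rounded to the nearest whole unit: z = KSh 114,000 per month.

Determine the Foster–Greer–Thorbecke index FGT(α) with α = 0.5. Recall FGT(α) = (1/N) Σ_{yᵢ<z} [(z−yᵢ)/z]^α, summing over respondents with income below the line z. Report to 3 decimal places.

Poor units: KSh 48,000, KSh 64,000, KSh 76,000 (q = 3 of N = 7).
Normalized shortfalls: (114000−48000)/114000 = 0.5789; (114000−64000)/114000 = 0.4386; (114000−76000)/114000 = 0.3333.
Raised to α = 0.5: 0.76089; 0.66227; 0.57735.
Sum = 2.000502; FGT(0.5) = 2.000502 / 7 = 0.286.

0.286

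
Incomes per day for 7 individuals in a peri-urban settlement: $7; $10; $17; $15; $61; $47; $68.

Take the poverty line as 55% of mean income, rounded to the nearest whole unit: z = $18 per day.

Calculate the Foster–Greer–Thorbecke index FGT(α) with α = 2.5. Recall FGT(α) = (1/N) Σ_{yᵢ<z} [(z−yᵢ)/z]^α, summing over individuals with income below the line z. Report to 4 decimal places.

Poor units: $7, $10, $15, $17 (q = 4 of N = 7).
Normalized shortfalls: (18−7)/18 = 0.6111; (18−10)/18 = 0.4444; (18−15)/18 = 0.1667; (18−17)/18 = 0.0556.
Raised to α = 2.5: 0.29194; 0.13169; 0.01134; 0.00073.
Sum = 0.435700; FGT(2.5) = 0.435700 / 7 = 0.0622.

0.0622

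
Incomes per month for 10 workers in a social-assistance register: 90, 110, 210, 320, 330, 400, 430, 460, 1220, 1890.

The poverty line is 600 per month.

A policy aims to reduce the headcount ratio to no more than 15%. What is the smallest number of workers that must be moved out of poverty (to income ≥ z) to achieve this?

7

Currently q = 8 of N = 10 are below the line (H = 0.800).
A headcount ratio of at most 15% allows at most ⌊0.15 × 10⌋ = 1 poor workers.
So at least 8 − 1 = 7 must be lifted.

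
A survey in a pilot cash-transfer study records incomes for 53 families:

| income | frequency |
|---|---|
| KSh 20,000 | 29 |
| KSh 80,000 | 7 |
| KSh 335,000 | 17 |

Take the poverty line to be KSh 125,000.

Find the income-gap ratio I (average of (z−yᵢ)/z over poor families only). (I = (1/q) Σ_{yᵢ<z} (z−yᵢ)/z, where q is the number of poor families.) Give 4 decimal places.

0.7467

Below the line: 29×KSh 20,000, 7×KSh 80,000 (q = 36 of N = 53).
Relative gaps: 0.8400 (×29), 0.3600 (×7); sum = 26.880000.
I averages over the q = 36 poor units only: 26.880000 / 36 = 0.7467.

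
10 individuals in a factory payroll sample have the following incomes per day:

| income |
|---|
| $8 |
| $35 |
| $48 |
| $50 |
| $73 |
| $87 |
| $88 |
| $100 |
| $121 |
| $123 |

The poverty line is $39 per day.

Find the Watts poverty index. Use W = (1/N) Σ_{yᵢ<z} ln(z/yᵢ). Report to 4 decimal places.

Incomes under z: $8, $35 (q = 2 of N = 10).
Log gaps: ln(39/8) = 1.5841; ln(39/35) = 0.1082.
W = 1.692334 / 10 = 0.1692.

0.1692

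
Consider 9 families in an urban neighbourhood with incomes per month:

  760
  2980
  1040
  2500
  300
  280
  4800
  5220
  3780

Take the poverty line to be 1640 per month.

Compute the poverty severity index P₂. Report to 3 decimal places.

Below the line: 280, 300, 760, 1040 (q = 4 of N = 9).
Relative gaps: (1640−280)/1640 = 0.8293; (1640−300)/1640 = 0.8171; (1640−760)/1640 = 0.5366; (1640−1040)/1640 = 0.3659.
Squared: 0.6877; 0.6676; 0.2879; 0.1338.
Sum = 1.777067; P₂ = 1.777067 / 9 = 0.197.

0.197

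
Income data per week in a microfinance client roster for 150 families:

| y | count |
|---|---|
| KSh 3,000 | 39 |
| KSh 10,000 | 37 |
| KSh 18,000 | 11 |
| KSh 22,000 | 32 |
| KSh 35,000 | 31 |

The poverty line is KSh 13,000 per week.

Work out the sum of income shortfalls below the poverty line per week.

KSh 501,000

Poor units: 39×KSh 3,000, 37×KSh 10,000 (q = 76 of N = 150).
Individual gaps: 39×(13000−3000) = 390000; 37×(13000−10000) = 111000.
Aggregate gap = KSh 501,000.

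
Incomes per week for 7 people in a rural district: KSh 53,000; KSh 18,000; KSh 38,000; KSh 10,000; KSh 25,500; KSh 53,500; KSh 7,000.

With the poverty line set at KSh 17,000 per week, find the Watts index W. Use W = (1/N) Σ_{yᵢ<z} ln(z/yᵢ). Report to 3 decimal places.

0.203

Incomes under z: KSh 7,000, KSh 10,000 (q = 2 of N = 7).
ln(z/y) terms: ln(17000/7000) = 0.8873; ln(17000/10000) = 0.5306.
W = 1.417931 / 7 = 0.203.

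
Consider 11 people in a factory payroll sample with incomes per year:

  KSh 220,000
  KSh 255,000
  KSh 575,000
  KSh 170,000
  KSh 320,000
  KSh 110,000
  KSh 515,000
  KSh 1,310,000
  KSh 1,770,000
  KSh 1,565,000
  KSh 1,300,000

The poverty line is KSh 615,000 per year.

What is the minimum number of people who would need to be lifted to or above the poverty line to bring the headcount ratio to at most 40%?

3

7 of the 11 people are poor, so H = 7/11 = 0.636.
A headcount ratio of at most 40% allows at most ⌊0.40 × 11⌋ = 4 poor people.
So at least 7 − 4 = 3 must be lifted.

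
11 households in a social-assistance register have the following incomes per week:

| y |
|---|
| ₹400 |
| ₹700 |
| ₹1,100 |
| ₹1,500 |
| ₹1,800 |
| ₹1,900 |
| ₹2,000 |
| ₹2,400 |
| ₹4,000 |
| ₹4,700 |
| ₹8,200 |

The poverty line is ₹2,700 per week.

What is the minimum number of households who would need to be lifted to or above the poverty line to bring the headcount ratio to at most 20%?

Currently q = 8 of N = 11 are below the line (H = 0.727).
A headcount ratio of at most 20% allows at most ⌊0.20 × 11⌋ = 2 poor households.
So at least 8 − 2 = 6 must be lifted.

6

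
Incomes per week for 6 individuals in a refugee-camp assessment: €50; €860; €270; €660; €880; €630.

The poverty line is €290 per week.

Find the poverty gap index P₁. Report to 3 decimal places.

Poor units: €50, €270 (q = 2 of N = 6).
Relative gaps: (290−50)/290 = 0.8276; (290−270)/290 = 0.0690.
Σ = 0.896552. Dividing by the full population N = 6 gives P₁ = 0.149.

0.149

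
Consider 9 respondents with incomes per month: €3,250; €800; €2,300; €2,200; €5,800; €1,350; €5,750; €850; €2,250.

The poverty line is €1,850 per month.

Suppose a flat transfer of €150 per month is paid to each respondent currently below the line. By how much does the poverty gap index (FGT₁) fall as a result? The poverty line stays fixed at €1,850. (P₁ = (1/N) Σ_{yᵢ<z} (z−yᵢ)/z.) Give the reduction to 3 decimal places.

0.027

Before: below the line — €800, €850, €1,350; poverty gap index (FGT₁) = 0.15315.
After the €150 transfer: below the line — €950, €1,000, €1,500; poverty gap index (FGT₁) = 0.12613.
Reduction = 0.15315 − 0.12613 = 0.027.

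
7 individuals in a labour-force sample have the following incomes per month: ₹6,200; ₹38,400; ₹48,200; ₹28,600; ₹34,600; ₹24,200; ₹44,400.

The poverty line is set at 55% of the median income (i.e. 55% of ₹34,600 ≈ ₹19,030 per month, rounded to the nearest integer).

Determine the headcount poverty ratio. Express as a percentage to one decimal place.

1 of the 7 individuals have income below ₹19,030.
H = 1/7 = 14.3%.

14.3%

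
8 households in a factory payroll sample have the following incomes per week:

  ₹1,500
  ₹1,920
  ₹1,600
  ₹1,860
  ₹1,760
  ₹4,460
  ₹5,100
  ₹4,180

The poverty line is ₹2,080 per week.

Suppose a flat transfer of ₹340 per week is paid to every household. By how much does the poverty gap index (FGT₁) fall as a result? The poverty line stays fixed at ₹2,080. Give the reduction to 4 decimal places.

0.0829

Before: below the line — ₹1,500, ₹1,600, ₹1,760, ₹1,860, ₹1,920; poverty gap index (FGT₁) = 0.105769.
After the ₹340 transfer: below the line — ₹1,840, ₹1,940; poverty gap index (FGT₁) = 0.022837.
Reduction = 0.105769 − 0.022837 = 0.0829.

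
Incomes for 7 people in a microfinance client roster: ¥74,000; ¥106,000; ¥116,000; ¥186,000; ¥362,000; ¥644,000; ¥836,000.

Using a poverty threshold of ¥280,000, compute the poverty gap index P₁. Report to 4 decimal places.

0.3255

Below z: ¥74,000, ¥106,000, ¥116,000, ¥186,000 (q = 4 of N = 7).
Shortfall ratios: (280000−74000)/280000 = 0.7357; (280000−106000)/280000 = 0.6214; (280000−116000)/280000 = 0.5857; (280000−186000)/280000 = 0.3357.
Sum of shortfalls = 2.278571; P₁ averages over all N: 2.278571 / 7 = 0.3255.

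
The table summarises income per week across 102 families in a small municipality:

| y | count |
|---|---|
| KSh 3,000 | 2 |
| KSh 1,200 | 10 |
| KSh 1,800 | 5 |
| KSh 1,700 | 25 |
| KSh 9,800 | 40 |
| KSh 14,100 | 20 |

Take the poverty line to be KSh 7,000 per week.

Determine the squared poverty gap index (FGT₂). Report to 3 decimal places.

Incomes under z: 10×KSh 1,200, 25×KSh 1,700, 5×KSh 1,800, 2×KSh 3,000 (q = 42 of N = 102).
Relative gaps: (7000−1200)/7000 = 0.8286 (×10); (7000−1700)/7000 = 0.7571 (×25); (7000−1800)/7000 = 0.7429 (×5); (7000−3000)/7000 = 0.5714 (×2).
Squared: 0.6865 (×10); 0.5733 (×25); 0.5518 (×5); 0.3265 (×2).
Sum = 24.609184; P₂ = 24.609184 / 102 = 0.241.

0.241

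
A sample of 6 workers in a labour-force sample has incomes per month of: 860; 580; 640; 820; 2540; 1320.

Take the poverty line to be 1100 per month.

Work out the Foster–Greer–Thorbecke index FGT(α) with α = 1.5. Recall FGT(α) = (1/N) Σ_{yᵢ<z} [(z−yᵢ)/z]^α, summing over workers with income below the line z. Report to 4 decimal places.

0.1376

Below z: 580, 640, 820, 860 (q = 4 of N = 6).
Relative gaps: (1100−580)/1100 = 0.4727; (1100−640)/1100 = 0.4182; (1100−820)/1100 = 0.2545; (1100−860)/1100 = 0.2182.
Raised to α = 1.5: 0.32502; 0.27043; 0.12842; 0.10191.
Sum = 0.825787; FGT(1.5) = 0.825787 / 6 = 0.1376.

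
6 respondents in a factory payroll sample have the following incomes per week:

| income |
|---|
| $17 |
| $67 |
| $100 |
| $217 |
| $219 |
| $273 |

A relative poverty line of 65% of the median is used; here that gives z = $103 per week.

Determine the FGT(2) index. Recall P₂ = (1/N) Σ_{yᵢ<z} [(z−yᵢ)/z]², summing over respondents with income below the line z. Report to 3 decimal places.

0.137

Incomes under z: $17, $67, $100 (q = 3 of N = 6).
Normalized shortfalls: (103−17)/103 = 0.8350; (103−67)/103 = 0.3495; (103−100)/103 = 0.0291.
Squared: 0.6971; 0.1222; 0.0008.
Sum = 0.820153; P₂ = 0.820153 / 6 = 0.137.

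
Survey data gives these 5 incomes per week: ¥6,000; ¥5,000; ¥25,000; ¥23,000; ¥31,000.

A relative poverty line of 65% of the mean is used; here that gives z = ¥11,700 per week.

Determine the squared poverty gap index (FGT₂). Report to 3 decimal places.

Below z: ¥5,000, ¥6,000 (q = 2 of N = 5).
Relative gaps: (11700−5000)/11700 = 0.5726; (11700−6000)/11700 = 0.4872.
Squared: 0.3279; 0.2373.
Sum = 0.565271; P₂ = 0.565271 / 5 = 0.113.

0.113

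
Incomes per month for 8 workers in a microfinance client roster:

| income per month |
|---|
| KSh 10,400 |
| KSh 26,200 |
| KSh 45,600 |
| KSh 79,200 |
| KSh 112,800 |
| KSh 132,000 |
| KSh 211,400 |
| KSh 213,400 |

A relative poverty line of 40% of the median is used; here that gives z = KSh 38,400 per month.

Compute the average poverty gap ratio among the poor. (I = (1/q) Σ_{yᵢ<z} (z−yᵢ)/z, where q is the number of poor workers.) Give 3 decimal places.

0.523

Below z: KSh 10,400, KSh 26,200 (q = 2 of N = 8).
Relative gaps: 0.7292, 0.3177; sum = 1.046875.
I averages over the q = 2 poor units only: 1.046875 / 2 = 0.523.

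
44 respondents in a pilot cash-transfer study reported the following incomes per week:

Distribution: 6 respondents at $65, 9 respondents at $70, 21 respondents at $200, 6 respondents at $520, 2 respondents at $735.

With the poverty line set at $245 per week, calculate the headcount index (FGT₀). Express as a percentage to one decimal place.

81.8%

36 of the 44 respondents have income below $245.
H = 36/44 = 81.8%.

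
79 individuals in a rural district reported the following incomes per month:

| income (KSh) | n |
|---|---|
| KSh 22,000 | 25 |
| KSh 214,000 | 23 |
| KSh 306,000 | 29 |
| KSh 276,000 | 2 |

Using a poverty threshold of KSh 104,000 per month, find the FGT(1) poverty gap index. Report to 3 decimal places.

Incomes under z: 25×KSh 22,000 (q = 25 of N = 79).
Normalized shortfalls: (104000−22000)/104000 = 0.7885 (×25).
Sum of shortfalls = 19.711538; P₁ averages over all N: 19.711538 / 79 = 0.250.

0.250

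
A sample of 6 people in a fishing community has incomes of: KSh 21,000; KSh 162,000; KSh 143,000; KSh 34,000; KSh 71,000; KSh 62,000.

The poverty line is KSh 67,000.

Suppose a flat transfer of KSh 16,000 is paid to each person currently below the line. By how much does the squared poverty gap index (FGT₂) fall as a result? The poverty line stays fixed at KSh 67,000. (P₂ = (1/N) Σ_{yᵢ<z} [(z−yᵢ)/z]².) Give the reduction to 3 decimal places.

Before: below the line — KSh 21,000, KSh 34,000, KSh 62,000; squared poverty gap index (FGT₂) = 0.11992.
After the KSh 16,000 transfer: below the line — KSh 37,000, KSh 50,000; squared poverty gap index (FGT₂) = 0.04414.
Reduction = 0.11992 − 0.04414 = 0.076.

0.076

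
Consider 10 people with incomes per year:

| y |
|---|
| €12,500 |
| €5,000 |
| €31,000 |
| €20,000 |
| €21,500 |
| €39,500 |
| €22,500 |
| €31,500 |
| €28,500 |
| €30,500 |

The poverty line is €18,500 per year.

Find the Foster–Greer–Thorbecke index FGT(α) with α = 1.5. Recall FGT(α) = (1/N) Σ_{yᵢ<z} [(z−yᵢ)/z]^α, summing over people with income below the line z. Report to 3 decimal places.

Incomes under z: €5,000, €12,500 (q = 2 of N = 10).
Gap ratios (z−y)/z: (18500−5000)/18500 = 0.7297; (18500−12500)/18500 = 0.3243.
Raised to α = 1.5: 0.62337; 0.18470.
Sum = 0.808067; FGT(1.5) = 0.808067 / 10 = 0.081.

0.081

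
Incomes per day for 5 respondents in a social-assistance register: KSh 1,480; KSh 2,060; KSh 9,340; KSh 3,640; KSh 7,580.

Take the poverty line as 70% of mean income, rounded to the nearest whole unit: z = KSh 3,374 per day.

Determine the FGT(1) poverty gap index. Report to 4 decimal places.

0.1902

Poor units: KSh 1,480, KSh 2,060 (q = 2 of N = 5).
Shortfall ratios: (3374−1480)/3374 = 0.5614; (3374−2060)/3374 = 0.3894.
Σ = 0.950800. Dividing by the full population N = 5 gives P₁ = 0.1902.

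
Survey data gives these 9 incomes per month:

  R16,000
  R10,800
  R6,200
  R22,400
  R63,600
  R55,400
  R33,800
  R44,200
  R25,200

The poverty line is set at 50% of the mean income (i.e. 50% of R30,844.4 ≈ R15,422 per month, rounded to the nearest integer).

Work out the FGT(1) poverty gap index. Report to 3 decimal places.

0.100

Below z: R6,200, R10,800 (q = 2 of N = 9).
Normalized shortfalls: (15422−6200)/15422 = 0.5980; (15422−10800)/15422 = 0.2997.
Sum of shortfalls = 0.897679; P₁ averages over all N: 0.897679 / 9 = 0.100.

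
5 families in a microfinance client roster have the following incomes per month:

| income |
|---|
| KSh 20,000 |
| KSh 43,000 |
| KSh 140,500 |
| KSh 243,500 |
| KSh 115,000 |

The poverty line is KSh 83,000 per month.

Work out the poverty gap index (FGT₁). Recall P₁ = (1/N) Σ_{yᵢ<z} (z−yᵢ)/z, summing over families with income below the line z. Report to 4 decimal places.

0.2482

Incomes under z: KSh 20,000, KSh 43,000 (q = 2 of N = 5).
Normalized shortfalls: (83000−20000)/83000 = 0.7590; (83000−43000)/83000 = 0.4819.
Σ = 1.240964. Dividing by the full population N = 5 gives P₁ = 0.2482.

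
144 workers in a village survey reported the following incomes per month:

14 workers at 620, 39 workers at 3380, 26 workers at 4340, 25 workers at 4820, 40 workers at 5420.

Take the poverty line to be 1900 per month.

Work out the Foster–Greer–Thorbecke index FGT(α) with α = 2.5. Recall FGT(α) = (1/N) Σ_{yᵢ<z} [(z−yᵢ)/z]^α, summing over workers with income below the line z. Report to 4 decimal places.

0.0362

Below z: 14×620 (q = 14 of N = 144).
Gap ratios (z−y)/z: (1900−620)/1900 = 0.6737 (×14).
Raised to α = 2.5: 0.37251 (×14).
Sum = 5.215176; FGT(2.5) = 5.215176 / 144 = 0.0362.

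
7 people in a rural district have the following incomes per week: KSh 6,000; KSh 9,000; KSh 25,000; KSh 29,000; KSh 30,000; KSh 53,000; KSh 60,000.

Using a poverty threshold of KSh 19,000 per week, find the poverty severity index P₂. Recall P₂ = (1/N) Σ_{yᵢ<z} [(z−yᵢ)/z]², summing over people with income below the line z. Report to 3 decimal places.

Below z: KSh 6,000, KSh 9,000 (q = 2 of N = 7).
Gap ratios (z−y)/z: (19000−6000)/19000 = 0.6842; (19000−9000)/19000 = 0.5263.
Squared: 0.4681; 0.2770.
Sum = 0.745152; P₂ = 0.745152 / 7 = 0.106.

0.106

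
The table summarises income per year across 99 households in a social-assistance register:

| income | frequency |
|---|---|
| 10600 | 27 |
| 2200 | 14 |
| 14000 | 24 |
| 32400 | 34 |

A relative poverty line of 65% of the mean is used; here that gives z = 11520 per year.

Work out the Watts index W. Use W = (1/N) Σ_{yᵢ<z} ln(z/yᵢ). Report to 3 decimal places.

Poor units: 14×2200, 27×10600 (q = 41 of N = 99).
ln(z/y) terms: ln(11520/2200) = 1.6556 (×14); ln(11520/10600) = 0.0832 (×27).
W = 25.426010 / 99 = 0.257.

0.257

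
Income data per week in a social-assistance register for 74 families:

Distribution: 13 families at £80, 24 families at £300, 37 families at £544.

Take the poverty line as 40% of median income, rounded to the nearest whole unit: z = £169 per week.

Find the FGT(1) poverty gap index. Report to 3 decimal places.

0.093

Below the line: 13×£80 (q = 13 of N = 74).
Gap ratios (z−y)/z: (169−80)/169 = 0.5266 (×13).
Sum of shortfalls = 6.846154; P₁ averages over all N: 6.846154 / 74 = 0.093.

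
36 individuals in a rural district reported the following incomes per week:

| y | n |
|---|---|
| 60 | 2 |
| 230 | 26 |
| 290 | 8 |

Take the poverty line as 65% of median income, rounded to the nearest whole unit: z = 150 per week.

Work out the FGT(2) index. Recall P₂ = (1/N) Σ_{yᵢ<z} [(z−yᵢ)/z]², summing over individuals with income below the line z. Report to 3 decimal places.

Below z: 2×60 (q = 2 of N = 36).
Relative gaps: (150−60)/150 = 0.6000 (×2).
Squared: 0.3600 (×2).
Sum = 0.720000; P₂ = 0.720000 / 36 = 0.020.

0.020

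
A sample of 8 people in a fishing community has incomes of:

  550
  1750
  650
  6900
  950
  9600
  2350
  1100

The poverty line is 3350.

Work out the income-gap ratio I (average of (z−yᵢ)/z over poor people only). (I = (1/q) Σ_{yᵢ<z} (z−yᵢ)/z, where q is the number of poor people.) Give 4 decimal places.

0.6343

Below the line: 550, 650, 950, 1100, 1750, 2350 (q = 6 of N = 8).
Shortfall ratios (z−y)/z: 0.8358, 0.8060, 0.7164, 0.6716, 0.4776, 0.2985; sum = 3.805970.
I averages over the q = 6 poor units only: 3.805970 / 6 = 0.6343.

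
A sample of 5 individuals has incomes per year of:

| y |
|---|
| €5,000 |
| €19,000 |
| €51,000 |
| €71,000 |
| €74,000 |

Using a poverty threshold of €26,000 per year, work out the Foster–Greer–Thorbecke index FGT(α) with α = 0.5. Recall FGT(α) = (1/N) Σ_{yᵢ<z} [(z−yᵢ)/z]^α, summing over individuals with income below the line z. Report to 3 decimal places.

0.284

Incomes under z: €5,000, €19,000 (q = 2 of N = 5).
Shortfall ratios: (26000−5000)/26000 = 0.8077; (26000−19000)/26000 = 0.2692.
Raised to α = 0.5: 0.89872; 0.51887.
Sum = 1.417592; FGT(0.5) = 1.417592 / 5 = 0.284.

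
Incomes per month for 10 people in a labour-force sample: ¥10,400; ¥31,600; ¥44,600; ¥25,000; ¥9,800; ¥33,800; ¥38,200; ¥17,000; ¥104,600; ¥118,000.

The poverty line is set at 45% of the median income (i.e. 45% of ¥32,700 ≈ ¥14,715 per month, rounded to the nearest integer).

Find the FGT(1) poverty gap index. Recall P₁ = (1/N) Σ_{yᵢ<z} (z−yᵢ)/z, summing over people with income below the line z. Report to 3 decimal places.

Incomes under z: ¥9,800, ¥10,400 (q = 2 of N = 10).
Relative gaps: (14715−9800)/14715 = 0.3340; (14715−10400)/14715 = 0.2932.
Σ = 0.627251. Dividing by the full population N = 10 gives P₁ = 0.063.

0.063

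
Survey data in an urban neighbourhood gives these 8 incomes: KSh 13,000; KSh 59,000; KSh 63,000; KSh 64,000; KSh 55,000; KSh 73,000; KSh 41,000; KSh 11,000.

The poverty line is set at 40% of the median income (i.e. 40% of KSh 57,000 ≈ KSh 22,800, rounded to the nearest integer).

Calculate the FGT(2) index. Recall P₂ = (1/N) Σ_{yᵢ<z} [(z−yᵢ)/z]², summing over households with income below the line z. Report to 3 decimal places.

Below z: KSh 11,000, KSh 13,000 (q = 2 of N = 8).
Relative gaps: (22800−11000)/22800 = 0.5175; (22800−13000)/22800 = 0.4298.
Squared: 0.2679; 0.1847.
Sum = 0.452601; P₂ = 0.452601 / 8 = 0.057.

0.057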